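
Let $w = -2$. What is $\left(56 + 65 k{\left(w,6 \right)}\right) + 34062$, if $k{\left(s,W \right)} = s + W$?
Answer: $34378$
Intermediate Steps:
$k{\left(s,W \right)} = W + s$
$\left(56 + 65 k{\left(w,6 \right)}\right) + 34062 = \left(56 + 65 \left(6 - 2\right)\right) + 34062 = \left(56 + 65 \cdot 4\right) + 34062 = \left(56 + 260\right) + 34062 = 316 + 34062 = 34378$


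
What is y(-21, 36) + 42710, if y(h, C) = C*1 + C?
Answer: 42782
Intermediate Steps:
y(h, C) = 2*C (y(h, C) = C + C = 2*C)
y(-21, 36) + 42710 = 2*36 + 42710 = 72 + 42710 = 42782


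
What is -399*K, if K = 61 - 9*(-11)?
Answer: -63840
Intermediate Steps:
K = 160 (K = 61 + 99 = 160)
-399*K = -399*160 = -63840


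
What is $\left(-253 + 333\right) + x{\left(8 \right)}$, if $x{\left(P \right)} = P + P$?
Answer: $96$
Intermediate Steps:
$x{\left(P \right)} = 2 P$
$\left(-253 + 333\right) + x{\left(8 \right)} = \left(-253 + 333\right) + 2 \cdot 8 = 80 + 16 = 96$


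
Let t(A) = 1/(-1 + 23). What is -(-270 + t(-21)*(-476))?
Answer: 3208/11 ≈ 291.64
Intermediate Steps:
t(A) = 1/22
-(-270 + t(-21)*(-476)) = -(-270 + (1/22)*(-476)) = -(-270 - 238/11) = -1*(-3208/11) = 3208/11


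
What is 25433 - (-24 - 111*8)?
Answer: 26345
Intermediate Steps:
25433 - (-24 - 111*8) = 25433 - (-24 - 888) = 25433 - 1*(-912) = 25433 + 912 = 26345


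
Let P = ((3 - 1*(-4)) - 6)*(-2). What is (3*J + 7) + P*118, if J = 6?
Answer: -211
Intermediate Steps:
P = -2 (P = ((3 + 4) - 6)*(-2) = (7 - 6)*(-2) = 1*(-2) = -2)
(3*J + 7) + P*118 = (3*6 + 7) - 2*118 = (18 + 7) - 236 = 25 - 236 = -211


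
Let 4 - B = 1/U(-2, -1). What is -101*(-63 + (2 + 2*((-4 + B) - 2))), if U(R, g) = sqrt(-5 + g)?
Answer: 6565 - 101*I*sqrt(6)/3 ≈ 6565.0 - 82.466*I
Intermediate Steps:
B = 4 + I*sqrt(6)/6 (B = 4 - 1/(sqrt(-5 - 1)) = 4 - 1/(sqrt(-6)) = 4 - 1/(I*sqrt(6)) = 4 - (-1)*I*sqrt(6)/6 = 4 + I*sqrt(6)/6 ≈ 4.0 + 0.40825*I)
-101*(-63 + (2 + 2*((-4 + B) - 2))) = -101*(-63 + (2 + 2*((-4 + (4 + I*sqrt(6)/6)) - 2))) = -101*(-63 + (2 + 2*(I*sqrt(6)/6 - 2))) = -101*(-63 + (2 + 2*(-2 + I*sqrt(6)/6))) = -101*(-63 + (2 + (-4 + I*sqrt(6)/3))) = -101*(-63 + (-2 + I*sqrt(6)/3)) = -101*(-65 + I*sqrt(6)/3) = 6565 - 101*I*sqrt(6)/3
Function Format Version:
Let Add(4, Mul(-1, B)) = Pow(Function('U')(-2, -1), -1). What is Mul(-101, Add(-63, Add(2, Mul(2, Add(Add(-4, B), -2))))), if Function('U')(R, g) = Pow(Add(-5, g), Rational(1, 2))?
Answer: Add(6565, Mul(Rational(-101, 3), I, Pow(6, Rational(1, 2)))) ≈ Add(6565.0, Mul(-82.466, I))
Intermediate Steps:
B = Add(4, Mul(Rational(1, 6), I, Pow(6, Rational(1, 2)))) (B = Add(4, Mul(-1, Pow(Pow(Add(-5, -1), Rational(1, 2)), -1))) = Add(4, Mul(-1, Pow(Pow(-6, Rational(1, 2)), -1))) = Add(4, Mul(-1, Pow(Mul(I, Pow(6, Rational(1, 2))), -1))) = Add(4, Mul(-1, Mul(Rational(-1, 6), I, Pow(6, Rational(1, 2))))) = Add(4, Mul(Rational(1, 6), I, Pow(6, Rational(1, 2)))) ≈ Add(4.0000, Mul(0.40825, I)))
Mul(-101, Add(-63, Add(2, Mul(2, Add(Add(-4, B), -2))))) = Mul(-101, Add(-63, Add(2, Mul(2, Add(Add(-4, Add(4, Mul(Rational(1, 6), I, Pow(6, Rational(1, 2))))), -2))))) = Mul(-101, Add(-63, Add(2, Mul(2, Add(Mul(Rational(1, 6), I, Pow(6, Rational(1, 2))), -2))))) = Mul(-101, Add(-63, Add(2, Mul(2, Add(-2, Mul(Rational(1, 6), I, Pow(6, Rational(1, 2)))))))) = Mul(-101, Add(-63, Add(2, Add(-4, Mul(Rational(1, 3), I, Pow(6, Rational(1, 2))))))) = Mul(-101, Add(-63, Add(-2, Mul(Rational(1, 3), I, Pow(6, Rational(1, 2)))))) = Mul(-101, Add(-65, Mul(Rational(1, 3), I, Pow(6, Rational(1, 2))))) = Add(6565, Mul(Rational(-101, 3), I, Pow(6, Rational(1, 2))))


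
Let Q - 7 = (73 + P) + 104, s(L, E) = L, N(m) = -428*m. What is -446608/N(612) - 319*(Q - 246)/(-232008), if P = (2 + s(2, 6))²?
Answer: 1039301875/633033828 ≈ 1.6418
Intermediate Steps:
P = 16 (P = (2 + 2)² = 4² = 16)
Q = 200 (Q = 7 + ((73 + 16) + 104) = 7 + (89 + 104) = 7 + 193 = 200)
-446608/N(612) - 319*(Q - 246)/(-232008) = -446608/((-428*612)) - 319*(200 - 246)/(-232008) = -446608/(-261936) - 319*(-46)*(-1/232008) = -446608*(-1/261936) + 14674*(-1/232008) = 27913/16371 - 7337/116004 = 1039301875/633033828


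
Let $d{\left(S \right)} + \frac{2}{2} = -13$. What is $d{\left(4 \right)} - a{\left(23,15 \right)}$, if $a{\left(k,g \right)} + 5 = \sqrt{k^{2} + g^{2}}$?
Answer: $-9 - \sqrt{754} \approx -36.459$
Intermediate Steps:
$d{\left(S \right)} = -14$ ($d{\left(S \right)} = -1 - 13 = -14$)
$a{\left(k,g \right)} = -5 + \sqrt{g^{2} + k^{2}}$ ($a{\left(k,g \right)} = -5 + \sqrt{k^{2} + g^{2}} = -5 + \sqrt{g^{2} + k^{2}}$)
$d{\left(4 \right)} - a{\left(23,15 \right)} = -14 - \left(-5 + \sqrt{15^{2} + 23^{2}}\right) = -14 - \left(-5 + \sqrt{225 + 529}\right) = -14 - \left(-5 + \sqrt{754}\right) = -14 + \left(5 - \sqrt{754}\right) = -9 - \sqrt{754}$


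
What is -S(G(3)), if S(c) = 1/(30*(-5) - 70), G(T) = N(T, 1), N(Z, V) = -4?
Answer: 1/220 ≈ 0.0045455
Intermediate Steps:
G(T) = -4
S(c) = -1/220 (S(c) = 1/(-150 - 70) = 1/(-220) = -1/220)
-S(G(3)) = -1*(-1/220) = 1/220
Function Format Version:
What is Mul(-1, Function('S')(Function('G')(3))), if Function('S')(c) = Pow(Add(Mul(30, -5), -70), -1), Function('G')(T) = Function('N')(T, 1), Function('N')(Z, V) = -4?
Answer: Rational(1, 220) ≈ 0.0045455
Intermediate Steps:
Function('G')(T) = -4
Function('S')(c) = Rational(-1, 220) (Function('S')(c) = Pow(Add(-150, -70), -1) = Pow(-220, -1) = Rational(-1, 220))
Mul(-1, Function('S')(Function('G')(3))) = Mul(-1, Rational(-1, 220)) = Rational(1, 220)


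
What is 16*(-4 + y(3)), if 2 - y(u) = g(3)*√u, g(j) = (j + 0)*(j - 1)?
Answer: -32 - 96*√3 ≈ -198.28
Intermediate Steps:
g(j) = j*(-1 + j)
y(u) = 2 - 6*√u (y(u) = 2 - 3*(-1 + 3)*√u = 2 - 3*2*√u = 2 - 6*√u)
16*(-4 + y(3)) = 16*(-4 + (2 - 6*√3)) = 16*(-2 - 6*√3) = -32 - 96*√3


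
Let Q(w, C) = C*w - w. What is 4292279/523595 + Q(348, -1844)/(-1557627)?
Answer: 2340649689211/271855236355 ≈ 8.6099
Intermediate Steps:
Q(w, C) = -w + C*w
4292279/523595 + Q(348, -1844)/(-1557627) = 4292279/523595 + (348*(-1 - 1844))/(-1557627) = 4292279*(1/523595) + (348*(-1845))*(-1/1557627) = 4292279/523595 - 642060*(-1/1557627) = 4292279/523595 + 214020/519209 = 2340649689211/271855236355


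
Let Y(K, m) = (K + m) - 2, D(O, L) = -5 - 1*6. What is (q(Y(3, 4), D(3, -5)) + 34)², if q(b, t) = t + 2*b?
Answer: 1089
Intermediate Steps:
D(O, L) = -11 (D(O, L) = -5 - 6 = -11)
Y(K, m) = -2 + K + m
(q(Y(3, 4), D(3, -5)) + 34)² = ((-11 + 2*(-2 + 3 + 4)) + 34)² = ((-11 + 2*5) + 34)² = ((-11 + 10) + 34)² = (-1 + 34)² = 33² = 1089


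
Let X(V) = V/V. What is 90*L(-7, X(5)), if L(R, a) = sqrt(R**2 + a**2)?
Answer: 450*sqrt(2) ≈ 636.40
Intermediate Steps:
X(V) = 1
90*L(-7, X(5)) = 90*sqrt((-7)**2 + 1**2) = 90*sqrt(49 + 1) = 90*sqrt(50) = 90*(5*sqrt(2)) = 450*sqrt(2)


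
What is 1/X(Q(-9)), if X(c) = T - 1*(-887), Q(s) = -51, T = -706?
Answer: 1/181 ≈ 0.0055249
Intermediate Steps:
X(c) = 181 (X(c) = -706 - 1*(-887) = -706 + 887 = 181)
1/X(Q(-9)) = 1/181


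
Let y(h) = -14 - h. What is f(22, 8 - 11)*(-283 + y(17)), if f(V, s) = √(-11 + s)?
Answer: -314*I*√14 ≈ -1174.9*I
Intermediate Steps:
f(22, 8 - 11)*(-283 + y(17)) = √(-11 + (8 - 11))*(-283 + (-14 - 1*17)) = √(-11 - 3)*(-283 + (-14 - 17)) = √(-14)*(-283 - 31) = (I*√14)*(-314) = -314*I*√14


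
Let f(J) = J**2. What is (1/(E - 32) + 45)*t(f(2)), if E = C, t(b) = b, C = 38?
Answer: 542/3 ≈ 180.67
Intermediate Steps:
E = 38
(1/(E - 32) + 45)*t(f(2)) = (1/(38 - 32) + 45)*2**2 = (1/6 + 45)*4 = (271/6)*4 = 542/3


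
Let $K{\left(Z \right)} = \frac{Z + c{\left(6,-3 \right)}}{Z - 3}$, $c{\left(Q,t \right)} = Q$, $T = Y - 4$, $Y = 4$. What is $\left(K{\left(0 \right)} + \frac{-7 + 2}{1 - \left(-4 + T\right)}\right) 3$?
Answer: $-9$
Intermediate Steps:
$T = 0$ ($T = 4 - 4 = 0$)
$K{\left(Z \right)} = \frac{6 + Z}{-3 + Z}$ ($K{\left(Z \right)} = \frac{Z + 6}{Z - 3} = \frac{6 + Z}{-3 + Z}$)
$\left(K{\left(0 \right)} + \frac{-7 + 2}{1 - \left(-4 + T\right)}\right) 3 = \left(\frac{6 + 0}{-3 + 0} + \frac{-7 + 2}{1 + \left(4 - 0\right)}\right) 3 = \left(\frac{1}{-3} \cdot 6 - \frac{5}{1 + \left(4 + 0\right)}\right) 3 = \left(\left(- \frac{1}{3}\right) 6 - \frac{5}{1 + 4}\right) 3 = \left(-2 - \frac{5}{5}\right) 3 = \left(-2 - 1\right) 3 = \left(-3\right) 3 = -9$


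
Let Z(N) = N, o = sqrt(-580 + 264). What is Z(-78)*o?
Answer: -156*I*sqrt(79) ≈ -1386.6*I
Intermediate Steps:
o = 2*I*sqrt(79) (o = sqrt(-316) = 2*I*sqrt(79) ≈ 17.776*I)
Z(-78)*o = -156*I*sqrt(79)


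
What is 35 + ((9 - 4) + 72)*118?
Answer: 9121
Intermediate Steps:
35 + ((9 - 4) + 72)*118 = 35 + (5 + 72)*118 = 35 + 77*118 = 35 + 9086 = 9121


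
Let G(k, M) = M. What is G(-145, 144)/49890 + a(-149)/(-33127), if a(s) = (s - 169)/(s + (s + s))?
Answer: 117580762/41042199745 ≈ 0.0028649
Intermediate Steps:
a(s) = (-169 + s)/(3*s) (a(s) = (-169 + s)/(s + 2*s) = (-169 + s)/((3*s)) = (-169 + s)*(1/(3*s)) = (-169 + s)/(3*s))
G(-145, 144)/49890 + a(-149)/(-33127) = 144/49890 + ((1/3)*(-169 - 149)/(-149))/(-33127) = 144*(1/49890) + ((1/3)*(-1/149)*(-318))*(-1/33127) = 24/8315 + (106/149)*(-1/33127) = 24/8315 - 106/4935923 = 117580762/41042199745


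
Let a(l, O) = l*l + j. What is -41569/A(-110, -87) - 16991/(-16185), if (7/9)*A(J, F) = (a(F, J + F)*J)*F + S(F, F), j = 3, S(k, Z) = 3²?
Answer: 40572968312/38664746145 ≈ 1.0494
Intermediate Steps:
S(k, Z) = 9
a(l, O) = 3 + l² (a(l, O) = l*l + 3 = l² + 3 = 3 + l²)
A(J, F) = 81/7 + 9*F*J*(3 + F²)/7 (A(J, F) = 9*(((3 + F²)*J)*F + 9)/7 = 9*((J*(3 + F²))*F + 9)/7 = 9*(F*J*(3 + F²) + 9)/7 = 9*(9 + F*J*(3 + F²))/7 = 81/7 + 9*F*J*(3 + F²)/7)
-41569/A(-110, -87) - 16991/(-16185) = -41569/(81/7 + (9/7)*(-87)*(-110)*(3 + (-87)²)) - 16991/(-16185) = -41569/(81/7 + (9/7)*(-87)*(-110)*(3 + 7569)) - 16991*(-1/16185) = -41569/(81/7 + (9/7)*(-87)*(-110)*7572) + 1307/1245 = -41569/(81/7 + 652176360/7) + 1307/1245 = -41569/93168063 + 1307/1245 = 40572968312/38664746145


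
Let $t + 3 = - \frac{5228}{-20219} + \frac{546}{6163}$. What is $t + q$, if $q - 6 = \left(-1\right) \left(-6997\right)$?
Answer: $\frac{872311138738}{124609697} \approx 7000.3$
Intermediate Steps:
$q = 7003$ ($q = 6 - -6997 = 6 + 6997 = 7003$)
$t = - \frac{330569353}{124609697}$ ($t = -3 + \left(- \frac{5228}{-20219} + \frac{546}{6163}\right) = -3 + \left(\left(-5228\right) \left(- \frac{1}{20219}\right) + 546 \cdot \frac{1}{6163}\right) = -3 + \left(\frac{5228}{20219} + \frac{546}{6163}\right) = -3 + \frac{43259738}{124609697} = - \frac{330569353}{124609697} \approx -2.6528$)
$t + q = - \frac{330569353}{124609697} + 7003 = \frac{872311138738}{124609697}$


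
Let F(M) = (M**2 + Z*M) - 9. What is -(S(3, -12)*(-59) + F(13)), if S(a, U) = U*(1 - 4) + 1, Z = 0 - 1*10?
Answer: 2153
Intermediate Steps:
Z = -10 (Z = 0 - 10 = -10)
F(M) = -9 + M**2 - 10*M (F(M) = (M**2 - 10*M) - 9 = -9 + M**2 - 10*M)
S(a, U) = 1 - 3*U (S(a, U) = U*(-3) + 1 = -3*U + 1 = 1 - 3*U)
-(S(3, -12)*(-59) + F(13)) = -((1 - 3*(-12))*(-59) + (-9 + 13**2 - 10*13)) = -((1 + 36)*(-59) + (-9 + 169 - 130)) = -(37*(-59) + 30) = -(-2183 + 30) = -1*(-2153) = 2153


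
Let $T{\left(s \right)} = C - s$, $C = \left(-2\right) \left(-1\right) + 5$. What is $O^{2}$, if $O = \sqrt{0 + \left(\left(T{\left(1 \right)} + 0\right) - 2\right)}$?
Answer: $4$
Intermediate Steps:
$C = 7$ ($C = 2 + 5 = 7$)
$T{\left(s \right)} = 7 - s$
$O = 2$ ($O = \sqrt{0 + \left(\left(\left(7 - 1\right) + 0\right) - 2\right)} = \sqrt{0 + \left(\left(6 + 0\right) - 2\right)} = \sqrt{0 + \left(6 - 2\right)} = \sqrt{0 + 4} = \sqrt{4} = 2$)
$O^{2} = 2^{2} = 4$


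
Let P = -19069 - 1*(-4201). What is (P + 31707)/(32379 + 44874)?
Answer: 5613/25751 ≈ 0.21797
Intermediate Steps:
P = -14868 (P = -19069 + 4201 = -14868)
(P + 31707)/(32379 + 44874) = (-14868 + 31707)/(32379 + 44874) = 16839/77253 = 16839*(1/77253) = 5613/25751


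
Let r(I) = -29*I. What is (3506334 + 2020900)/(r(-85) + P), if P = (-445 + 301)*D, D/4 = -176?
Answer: 5527234/103841 ≈ 53.228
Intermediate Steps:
D = -704 (D = 4*(-176) = -704)
P = 101376 (P = (-445 + 301)*(-704) = -144*(-704) = 101376)
(3506334 + 2020900)/(r(-85) + P) = (3506334 + 2020900)/(-29*(-85) + 101376) = 5527234/(2465 + 101376) = 5527234/103841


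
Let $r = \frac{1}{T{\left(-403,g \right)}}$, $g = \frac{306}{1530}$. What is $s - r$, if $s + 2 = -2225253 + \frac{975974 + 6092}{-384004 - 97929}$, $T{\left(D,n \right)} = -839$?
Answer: $- \frac{899764406702126}{404341787} \approx -2.2253 \cdot 10^{6}$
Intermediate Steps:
$g = \frac{1}{5}$ ($g = 306 \cdot \frac{1}{1530} = \frac{1}{5} \approx 0.2$)
$r = - \frac{1}{839}$ ($r = \frac{1}{-839} = - \frac{1}{839} \approx -0.0011919$)
$s = - \frac{1072424799981}{481933}$ ($s = -2 - \left(2225253 - \frac{975974 + 6092}{-384004 - 97929}\right) = -2 - \left(2225253 - \frac{982066}{-481933}\right) = -2 + \left(-2225253 + 982066 \left(- \frac{1}{481933}\right)\right) = -2 - \frac{1072423836115}{481933} = - \frac{1072424799981}{481933} \approx -2.2253 \cdot 10^{6}$)
$s - r = - \frac{1072424799981}{481933} - - \frac{1}{839} = - \frac{1072424799981}{481933} + \frac{1}{839} = - \frac{899764406702126}{404341787}$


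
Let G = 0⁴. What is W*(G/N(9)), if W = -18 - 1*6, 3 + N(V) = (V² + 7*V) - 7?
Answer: 0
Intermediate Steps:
N(V) = -10 + V² + 7*V (N(V) = -3 + ((V² + 7*V) - 7) = -3 + (-7 + V² + 7*V) = -10 + V² + 7*V)
G = 0
W = -24 (W = -18 - 6 = -24)
W*(G/N(9)) = -0/(-10 + 9² + 7*9) = -0/(-10 + 81 + 63) = -0/134 = -24*0 = 0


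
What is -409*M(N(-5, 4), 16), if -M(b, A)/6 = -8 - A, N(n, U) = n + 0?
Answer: -58896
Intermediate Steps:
N(n, U) = n
M(b, A) = 48 + 6*A (M(b, A) = -6*(-8 - A) = 48 + 6*A)
-409*M(N(-5, 4), 16) = -409*(48 + 6*16) = -409*(48 + 96) = -409*144 = -58896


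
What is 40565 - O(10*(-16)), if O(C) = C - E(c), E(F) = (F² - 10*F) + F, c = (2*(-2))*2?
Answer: 40861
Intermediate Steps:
c = -8 (c = -4*2 = -8)
E(F) = F² - 9*F
O(C) = -136 + C (O(C) = C - (-8)*(-9 - 8) = C - (-8)*(-17) = C - 1*136 = C - 136 = -136 + C)
40565 - O(10*(-16)) = 40565 - (-136 + 10*(-16)) = 40565 - (-136 - 160) = 40565 - 1*(-296) = 40565 + 296 = 40861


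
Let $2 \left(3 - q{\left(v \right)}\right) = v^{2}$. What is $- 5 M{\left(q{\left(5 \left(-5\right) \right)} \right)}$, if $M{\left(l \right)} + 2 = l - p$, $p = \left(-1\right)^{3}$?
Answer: $\frac{3105}{2} \approx 1552.5$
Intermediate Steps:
$p = -1$
$q{\left(v \right)} = 3 - \frac{v^{2}}{2}$
$M{\left(l \right)} = -1 + l$ ($M{\left(l \right)} = -2 + \left(l - -1\right) = -2 + \left(l + 1\right) = -2 + \left(1 + l\right) = -1 + l$)
$- 5 M{\left(q{\left(5 \left(-5\right) \right)} \right)} = - 5 \left(-1 + \left(3 - \frac{\left(5 \left(-5\right)\right)^{2}}{2}\right)\right) = - 5 \left(-1 + \left(3 - \frac{\left(-25\right)^{2}}{2}\right)\right) = - 5 \left(-1 + \left(3 - \frac{625}{2}\right)\right) = - 5 \left(-1 - \frac{619}{2}\right) = \left(-5\right) \left(- \frac{621}{2}\right) = \frac{3105}{2}$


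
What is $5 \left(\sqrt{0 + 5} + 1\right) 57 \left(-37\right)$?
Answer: $-10545 - 10545 \sqrt{5} \approx -34124.0$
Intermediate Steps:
$5 \left(\sqrt{0 + 5} + 1\right) 57 \left(-37\right) = 5 \left(\sqrt{5} + 1\right) 57 \left(-37\right) = 5 \left(1 + \sqrt{5}\right) 57 \left(-37\right) = \left(5 + 5 \sqrt{5}\right) 57 \left(-37\right) = \left(285 + 285 \sqrt{5}\right) \left(-37\right) = -10545 - 10545 \sqrt{5}$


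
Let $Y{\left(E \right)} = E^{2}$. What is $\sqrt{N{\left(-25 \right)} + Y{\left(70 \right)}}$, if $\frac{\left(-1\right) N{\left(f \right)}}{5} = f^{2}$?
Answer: $5 \sqrt{71} \approx 42.131$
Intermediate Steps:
$N{\left(f \right)} = - 5 f^{2}$
$\sqrt{N{\left(-25 \right)} + Y{\left(70 \right)}} = \sqrt{- 5 \left(-25\right)^{2} + 70^{2}} = \sqrt{\left(-5\right) 625 + 4900} = \sqrt{-3125 + 4900} = \sqrt{1775} = 5 \sqrt{71}$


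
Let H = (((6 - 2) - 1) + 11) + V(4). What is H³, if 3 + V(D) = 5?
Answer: 4096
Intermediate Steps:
V(D) = 2 (V(D) = -3 + 5 = 2)
H = 16 (H = (((6 - 2) - 1) + 11) + 2 = ((4 - 1) + 11) + 2 = (3 + 11) + 2 = 14 + 2 = 16)
H³ = 16³ = 4096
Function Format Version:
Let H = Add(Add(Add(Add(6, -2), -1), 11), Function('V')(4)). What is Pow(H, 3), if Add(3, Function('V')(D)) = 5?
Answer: 4096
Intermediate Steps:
Function('V')(D) = 2 (Function('V')(D) = Add(-3, 5) = 2)
H = 16 (H = Add(Add(Add(Add(6, -2), -1), 11), 2) = Add(Add(Add(4, -1), 11), 2) = Add(Add(3, 11), 2) = Add(14, 2) = 16)
Pow(H, 3) = Pow(16, 3) = 4096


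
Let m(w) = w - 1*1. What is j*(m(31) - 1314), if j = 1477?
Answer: -1896468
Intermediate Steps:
m(w) = -1 + w (m(w) = w - 1 = -1 + w)
j*(m(31) - 1314) = 1477*((-1 + 31) - 1314) = 1477*(30 - 1314) = 1477*(-1284) = -1896468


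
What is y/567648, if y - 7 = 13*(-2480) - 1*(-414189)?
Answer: 95489/141912 ≈ 0.67287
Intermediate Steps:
y = 381956 (y = 7 + (13*(-2480) - 1*(-414189)) = 7 + (-32240 + 414189) = 7 + 381949 = 381956)
y/567648 = 381956/567648 = 381956*(1/567648) = 95489/141912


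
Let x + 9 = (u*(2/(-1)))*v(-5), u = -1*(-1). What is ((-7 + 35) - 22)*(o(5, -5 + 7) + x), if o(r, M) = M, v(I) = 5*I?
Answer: 258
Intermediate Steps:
u = 1
x = 41 (x = -9 + (1*(2/(-1)))*(5*(-5)) = -9 + (1*(2*(-1)))*(-25) = -9 + (1*(-2))*(-25) = -9 - 2*(-25) = -9 + 50 = 41)
((-7 + 35) - 22)*(o(5, -5 + 7) + x) = ((-7 + 35) - 22)*((-5 + 7) + 41) = (28 - 22)*(2 + 41) = 6*43 = 258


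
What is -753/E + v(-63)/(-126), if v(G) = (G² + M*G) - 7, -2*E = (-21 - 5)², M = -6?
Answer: -98003/3042 ≈ -32.217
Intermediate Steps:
E = -338 (E = -(-21 - 5)²/2 = -½*(-26)² = -½*676 = -338)
v(G) = -7 + G² - 6*G (v(G) = (G² - 6*G) - 7 = -7 + G² - 6*G)
-753/E + v(-63)/(-126) = -753/(-338) + (-7 + (-63)² - 6*(-63))/(-126) = -753*(-1/338) + (-7 + 3969 + 378)*(-1/126) = 753/338 + 4340*(-1/126) = 753/338 - 310/9 = -98003/3042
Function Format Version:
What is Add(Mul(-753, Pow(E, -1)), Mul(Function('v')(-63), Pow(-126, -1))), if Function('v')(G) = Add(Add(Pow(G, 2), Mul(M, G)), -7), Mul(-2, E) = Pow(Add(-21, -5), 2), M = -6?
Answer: Rational(-98003, 3042) ≈ -32.217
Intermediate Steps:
E = -338 (E = Mul(Rational(-1, 2), Pow(Add(-21, -5), 2)) = Mul(Rational(-1, 2), Pow(-26, 2)) = Mul(Rational(-1, 2), 676) = -338)
Function('v')(G) = Add(-7, Pow(G, 2), Mul(-6, G)) (Function('v')(G) = Add(Add(Pow(G, 2), Mul(-6, G)), -7) = Add(-7, Pow(G, 2), Mul(-6, G)))
Add(Mul(-753, Pow(E, -1)), Mul(Function('v')(-63), Pow(-126, -1))) = Add(Mul(-753, Pow(-338, -1)), Mul(Add(-7, Pow(-63, 2), Mul(-6, -63)), Pow(-126, -1))) = Add(Mul(-753, Rational(-1, 338)), Mul(Add(-7, 3969, 378), Rational(-1, 126))) = Add(Rational(753, 338), Mul(4340, Rational(-1, 126))) = Add(Rational(753, 338), Rational(-310, 9)) = Rational(-98003, 3042)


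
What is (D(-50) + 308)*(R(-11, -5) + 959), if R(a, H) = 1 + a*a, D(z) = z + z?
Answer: 224848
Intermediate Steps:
D(z) = 2*z
R(a, H) = 1 + a²
(D(-50) + 308)*(R(-11, -5) + 959) = (2*(-50) + 308)*((1 + (-11)²) + 959) = (-100 + 308)*((1 + 121) + 959) = 208*(122 + 959) = 208*1081 = 224848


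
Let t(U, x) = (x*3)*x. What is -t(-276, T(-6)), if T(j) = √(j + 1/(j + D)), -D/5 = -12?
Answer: 323/18 ≈ 17.944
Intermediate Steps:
D = 60 (D = -5*(-12) = 60)
T(j) = √(j + 1/(60 + j)) (T(j) = √(j + 1/(j + 60)) = √(j + 1/(60 + j)))
t(U, x) = 3*x² (t(U, x) = (3*x)*x = 3*x²)
-t(-276, T(-6)) = -3*(√((1 - 6*(60 - 6))/(60 - 6)))² = -3*(√((1 - 6*54)/54))² = -3*(√((1 - 324)/54))² = -3*(√((1/54)*(-323)))² = -3*(√(-323/54))² = -3*(I*√1938/18)² = -3*(-323)/54 = -1*(-323/18) = 323/18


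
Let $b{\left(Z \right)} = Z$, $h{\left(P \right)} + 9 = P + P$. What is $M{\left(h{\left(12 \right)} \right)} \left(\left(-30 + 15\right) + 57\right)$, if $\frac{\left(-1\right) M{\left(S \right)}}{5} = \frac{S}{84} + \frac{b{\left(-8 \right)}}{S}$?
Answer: $\frac{149}{2} \approx 74.5$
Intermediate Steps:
$h{\left(P \right)} = -9 + 2 P$ ($h{\left(P \right)} = -9 + \left(P + P\right) = -9 + 2 P$)
$M{\left(S \right)} = \frac{40}{S} - \frac{5 S}{84}$ ($M{\left(S \right)} = - 5 \left(\frac{S}{84} - \frac{8}{S}\right) = - 5 \left(- \frac{8}{S} + \frac{S}{84}\right) = \frac{40}{S} - \frac{5 S}{84}$)
$M{\left(h{\left(12 \right)} \right)} \left(\left(-30 + 15\right) + 57\right) = \left(\frac{40}{-9 + 2 \cdot 12} - \frac{5 \left(-9 + 2 \cdot 12\right)}{84}\right) \left(\left(-30 + 15\right) + 57\right) = \left(\frac{40}{-9 + 24} - \frac{5 \left(-9 + 24\right)}{84}\right) \left(-15 + 57\right) = \left(\frac{40}{15} - \frac{25}{28}\right) 42 = \left(40 \cdot \frac{1}{15} - \frac{25}{28}\right) 42 = \left(\frac{8}{3} - \frac{25}{28}\right) 42 = \frac{149}{84} \cdot 42 = \frac{149}{2}$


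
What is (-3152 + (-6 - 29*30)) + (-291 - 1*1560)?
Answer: -5879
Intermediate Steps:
(-3152 + (-6 - 29*30)) + (-291 - 1*1560) = (-3152 + (-6 - 870)) + (-291 - 1560) = (-3152 - 876) - 1851 = -4028 - 1851 = -5879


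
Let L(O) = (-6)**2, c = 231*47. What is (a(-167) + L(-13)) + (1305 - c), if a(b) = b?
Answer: -9683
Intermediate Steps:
c = 10857
L(O) = 36
(a(-167) + L(-13)) + (1305 - c) = (-167 + 36) + (1305 - 1*10857) = -131 + (1305 - 10857) = -131 - 9552 = -9683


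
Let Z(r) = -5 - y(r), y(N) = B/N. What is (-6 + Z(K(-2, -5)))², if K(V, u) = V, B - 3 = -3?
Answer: 121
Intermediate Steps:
B = 0 (B = 3 - 3 = 0)
y(N) = 0 (y(N) = 0/N = 0)
Z(r) = -5 (Z(r) = -5 - 1*0 = -5 + 0 = -5)
(-6 + Z(K(-2, -5)))² = (-6 - 5)² = (-11)² = 121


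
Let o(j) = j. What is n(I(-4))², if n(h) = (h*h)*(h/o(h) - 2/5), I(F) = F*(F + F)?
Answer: 9437184/25 ≈ 3.7749e+5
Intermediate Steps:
I(F) = 2*F² (I(F) = F*(2*F) = 2*F²)
n(h) = 3*h²/5 (n(h) = (h*h)*(h/h - 2/5) = h²*(1 - 2*⅕) = h²*(1 - ⅖) = h²*(⅗) = 3*h²/5)
n(I(-4))² = (3*(2*(-4)²)²/5)² = (3*(2*16)²/5)² = ((⅗)*32²)² = ((⅗)*1024)² = (3072/5)² = 9437184/25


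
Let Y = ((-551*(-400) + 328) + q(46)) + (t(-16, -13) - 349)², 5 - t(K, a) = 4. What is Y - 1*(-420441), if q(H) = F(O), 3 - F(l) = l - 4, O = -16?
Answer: 762296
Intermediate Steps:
F(l) = 7 - l (F(l) = 3 - (l - 4) = 3 - (-4 + l) = 3 + (4 - l) = 7 - l)
t(K, a) = 1 (t(K, a) = 5 - 1*4 = 5 - 4 = 1)
q(H) = 23 (q(H) = 7 - 1*(-16) = 7 + 16 = 23)
Y = 341855 (Y = ((-551*(-400) + 328) + 23) + (1 - 349)² = ((220400 + 328) + 23) + (-348)² = (220728 + 23) + 121104 = 220751 + 121104 = 341855)
Y - 1*(-420441) = 341855 - 1*(-420441) = 341855 + 420441 = 762296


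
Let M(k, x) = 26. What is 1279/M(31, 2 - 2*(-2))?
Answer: 1279/26 ≈ 49.192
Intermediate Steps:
1279/M(31, 2 - 2*(-2)) = 1279/26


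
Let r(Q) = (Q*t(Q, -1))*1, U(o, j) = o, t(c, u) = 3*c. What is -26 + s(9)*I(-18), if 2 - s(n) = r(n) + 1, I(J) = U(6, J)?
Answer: -1478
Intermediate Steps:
r(Q) = 3*Q² (r(Q) = (Q*(3*Q))*1 = (3*Q²)*1 = 3*Q²)
I(J) = 6
s(n) = 1 - 3*n² (s(n) = 2 - (3*n² + 1) = 2 - (1 + 3*n²) = 2 + (-1 - 3*n²) = 1 - 3*n²)
-26 + s(9)*I(-18) = -26 + (1 - 3*9²)*6 = -26 + (1 - 3*81)*6 = -26 + (1 - 243)*6 = -26 - 242*6 = -26 - 1452 = -1478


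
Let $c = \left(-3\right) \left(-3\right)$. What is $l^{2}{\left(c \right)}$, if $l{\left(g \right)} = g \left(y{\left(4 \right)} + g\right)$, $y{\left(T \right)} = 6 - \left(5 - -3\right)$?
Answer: $3969$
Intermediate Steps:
$y{\left(T \right)} = -2$ ($y{\left(T \right)} = 6 - \left(5 + 3\right) = 6 - 8 = -2$)
$c = 9$
$l{\left(g \right)} = g \left(-2 + g\right)$
$l^{2}{\left(c \right)} = \left(9 \left(-2 + 9\right)\right)^{2} = \left(9 \cdot 7\right)^{2} = 63^{2} = 3969$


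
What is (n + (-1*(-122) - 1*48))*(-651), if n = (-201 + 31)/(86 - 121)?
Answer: -51336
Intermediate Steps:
n = 34/7 (n = -170/(-35) = -170*(-1/35) = 34/7 ≈ 4.8571)
(n + (-1*(-122) - 1*48))*(-651) = (34/7 + (-1*(-122) - 1*48))*(-651) = (34/7 + (122 - 48))*(-651) = (34/7 + 74)*(-651) = (552/7)*(-651) = -51336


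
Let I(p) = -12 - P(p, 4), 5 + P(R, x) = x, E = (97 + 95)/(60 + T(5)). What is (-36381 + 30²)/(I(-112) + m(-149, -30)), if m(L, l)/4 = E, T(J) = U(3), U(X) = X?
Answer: -745101/25 ≈ -29804.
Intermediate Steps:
T(J) = 3
E = 64/21 (E = (97 + 95)/(60 + 3) = 192/63 = 192*(1/63) = 64/21 ≈ 3.0476)
m(L, l) = 256/21 (m(L, l) = 4*(64/21) = 256/21)
P(R, x) = -5 + x
I(p) = -11 (I(p) = -12 - (-5 + 4) = -12 - 1*(-1) = -12 + 1 = -11)
(-36381 + 30²)/(I(-112) + m(-149, -30)) = (-36381 + 30²)/(-11 + 256/21) = (-36381 + 900)/(25/21) = -35481*21/25 = -745101/25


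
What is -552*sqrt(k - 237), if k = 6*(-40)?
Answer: -1656*I*sqrt(53) ≈ -12056.0*I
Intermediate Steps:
k = -240
-552*sqrt(k - 237) = -552*sqrt(-240 - 237) = -1656*I*sqrt(53)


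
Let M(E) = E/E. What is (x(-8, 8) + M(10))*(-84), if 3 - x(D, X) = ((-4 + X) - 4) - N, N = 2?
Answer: -504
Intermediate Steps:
x(D, X) = 13 - X (x(D, X) = 3 - (((-4 + X) - 4) - 1*2) = 3 - ((-8 + X) - 2) = 3 - (-10 + X) = 3 + (10 - X) = 13 - X)
M(E) = 1
(x(-8, 8) + M(10))*(-84) = ((13 - 1*8) + 1)*(-84) = ((13 - 8) + 1)*(-84) = (5 + 1)*(-84) = 6*(-84) = -504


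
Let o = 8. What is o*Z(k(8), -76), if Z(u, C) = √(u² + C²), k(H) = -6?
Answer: 16*√1453 ≈ 609.89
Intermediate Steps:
Z(u, C) = √(C² + u²)
o*Z(k(8), -76) = 8*√((-76)² + (-6)²) = 8*√(5776 + 36) = 8*√5812 = 8*(2*√1453) = 16*√1453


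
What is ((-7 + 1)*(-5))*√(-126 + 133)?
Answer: 30*√7 ≈ 79.373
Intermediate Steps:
((-7 + 1)*(-5))*√(-126 + 133) = (-6*(-5))*√7 = 30*√7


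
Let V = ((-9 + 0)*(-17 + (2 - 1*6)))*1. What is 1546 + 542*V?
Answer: 103984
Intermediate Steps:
V = 189 (V = -9*(-17 + (2 - 6))*1 = -9*(-17 - 4)*1 = -9*(-21)*1 = 189*1 = 189)
1546 + 542*V = 1546 + 542*189 = 1546 + 102438 = 103984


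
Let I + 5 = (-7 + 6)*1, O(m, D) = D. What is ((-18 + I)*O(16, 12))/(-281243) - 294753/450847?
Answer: -82767374043/126797562821 ≈ -0.65275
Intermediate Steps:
I = -6 (I = -5 + (-7 + 6)*1 = -5 - 1*1 = -5 - 1 = -6)
((-18 + I)*O(16, 12))/(-281243) - 294753/450847 = ((-18 - 6)*12)/(-281243) - 294753/450847 = -24*12*(-1/281243) - 294753*1/450847 = -288*(-1/281243) - 294753/450847 = 288/281243 - 294753/450847 = -82767374043/126797562821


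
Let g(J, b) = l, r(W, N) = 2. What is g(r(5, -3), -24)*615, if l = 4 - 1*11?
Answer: -4305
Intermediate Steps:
l = -7 (l = 4 - 11 = -7)
g(J, b) = -7
g(r(5, -3), -24)*615 = -7*615 = -4305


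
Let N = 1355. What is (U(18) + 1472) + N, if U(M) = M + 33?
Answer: 2878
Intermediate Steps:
U(M) = 33 + M
(U(18) + 1472) + N = ((33 + 18) + 1472) + 1355 = (51 + 1472) + 1355 = 1523 + 1355 = 2878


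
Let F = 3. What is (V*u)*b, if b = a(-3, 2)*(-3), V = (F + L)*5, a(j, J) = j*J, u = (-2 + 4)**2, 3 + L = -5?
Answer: -1800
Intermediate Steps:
L = -8 (L = -3 - 5 = -8)
u = 4 (u = 2**2 = 4)
a(j, J) = J*j
V = -25 (V = (3 - 8)*5 = -5*5 = -25)
b = 18 (b = (2*(-3))*(-3) = -6*(-3) = 18)
(V*u)*b = -25*4*18 = -100*18 = -1800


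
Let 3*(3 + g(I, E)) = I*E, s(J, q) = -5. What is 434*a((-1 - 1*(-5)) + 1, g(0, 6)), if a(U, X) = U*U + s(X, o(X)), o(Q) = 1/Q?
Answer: 8680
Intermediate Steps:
o(Q) = 1/Q
g(I, E) = -3 + E*I/3 (g(I, E) = -3 + (I*E)/3 = -3 + (E*I)/3 = -3 + E*I/3)
a(U, X) = -5 + U² (a(U, X) = U*U - 5 = U² - 5 = -5 + U²)
434*a((-1 - 1*(-5)) + 1, g(0, 6)) = 434*(-5 + ((-1 - 1*(-5)) + 1)²) = 434*(-5 + ((-1 + 5) + 1)²) = 434*(-5 + (4 + 1)²) = 434*(-5 + 5²) = 434*(-5 + 25) = 434*20 = 8680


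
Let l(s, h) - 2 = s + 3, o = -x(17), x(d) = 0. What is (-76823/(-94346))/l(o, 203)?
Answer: 76823/471730 ≈ 0.16285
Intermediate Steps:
o = 0 (o = -1*0 = 0)
l(s, h) = 5 + s (l(s, h) = 2 + (s + 3) = 2 + (3 + s) = 5 + s)
(-76823/(-94346))/l(o, 203) = (-76823/(-94346))/(5 + 0) = -76823*(-1/94346)/5 = (76823/94346)*(⅕) = 76823/471730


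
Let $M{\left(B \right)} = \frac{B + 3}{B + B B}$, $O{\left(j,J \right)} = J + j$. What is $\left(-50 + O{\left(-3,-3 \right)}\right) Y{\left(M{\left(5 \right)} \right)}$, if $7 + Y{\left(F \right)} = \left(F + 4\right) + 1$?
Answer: $\frac{1456}{15} \approx 97.067$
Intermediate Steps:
$M{\left(B \right)} = \frac{3 + B}{B + B^{2}}$
$Y{\left(F \right)} = -2 + F$ ($Y{\left(F \right)} = -7 + \left(\left(F + 4\right) + 1\right) = -7 + \left(\left(4 + F\right) + 1\right) = -7 + \left(5 + F\right) = -2 + F$)
$\left(-50 + O{\left(-3,-3 \right)}\right) Y{\left(M{\left(5 \right)} \right)} = \left(-50 - 6\right) \left(-2 + \frac{3 + 5}{5 \left(1 + 5\right)}\right) = \left(-50 - 6\right) \left(-2 + \frac{1}{5} \cdot \frac{1}{6} \cdot 8\right) = - 56 \left(-2 + \frac{1}{5} \cdot \frac{1}{6} \cdot 8\right) = - 56 \left(-2 + \frac{4}{15}\right) = \left(-56\right) \left(- \frac{26}{15}\right) = \frac{1456}{15}$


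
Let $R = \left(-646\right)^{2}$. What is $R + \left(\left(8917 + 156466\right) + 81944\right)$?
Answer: $664643$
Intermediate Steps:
$R = 417316$
$R + \left(\left(8917 + 156466\right) + 81944\right) = 417316 + \left(\left(8917 + 156466\right) + 81944\right) = 417316 + \left(165383 + 81944\right) = 417316 + 247327 = 664643$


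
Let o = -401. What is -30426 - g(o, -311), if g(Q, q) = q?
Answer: -30115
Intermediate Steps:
-30426 - g(o, -311) = -30426 - 1*(-311) = -30426 + 311 = -30115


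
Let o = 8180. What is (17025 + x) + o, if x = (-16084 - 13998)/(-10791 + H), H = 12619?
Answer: 23022329/914 ≈ 25189.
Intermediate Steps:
x = -15041/914 (x = (-16084 - 13998)/(-10791 + 12619) = -30082/1828 = -30082*1/1828 = -15041/914 ≈ -16.456)
(17025 + x) + o = (17025 - 15041/914) + 8180 = 15545809/914 + 8180 = 23022329/914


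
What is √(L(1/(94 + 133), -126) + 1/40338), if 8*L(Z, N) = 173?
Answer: 7*√35462082/8964 ≈ 4.6503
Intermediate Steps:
L(Z, N) = 173/8 (L(Z, N) = (⅛)*173 = 173/8)
√(L(1/(94 + 133), -126) + 1/40338) = √(173/8 + 1/40338) = √(3489241/161352) = 7*√35462082/8964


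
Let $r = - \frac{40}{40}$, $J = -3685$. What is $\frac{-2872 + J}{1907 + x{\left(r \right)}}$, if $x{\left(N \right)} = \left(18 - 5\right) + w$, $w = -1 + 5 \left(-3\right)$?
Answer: $- \frac{6557}{1904} \approx -3.4438$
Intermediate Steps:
$r = -1$ ($r = \left(-40\right) \frac{1}{40} = -1$)
$w = -16$ ($w = -1 - 15 = -16$)
$x{\left(N \right)} = -3$ ($x{\left(N \right)} = \left(18 - 5\right) - 16 = 13 - 16 = -3$)
$\frac{-2872 + J}{1907 + x{\left(r \right)}} = \frac{-2872 - 3685}{1907 - 3} = - \frac{6557}{1904}$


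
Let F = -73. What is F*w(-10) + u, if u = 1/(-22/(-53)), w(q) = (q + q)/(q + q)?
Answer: -1553/22 ≈ -70.591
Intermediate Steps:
w(q) = 1 (w(q) = (2*q)/((2*q)) = (2*q)*(1/(2*q)) = 1)
u = 53/22 (u = 1/(-22*(-1/53)) = 1/(22/53) = 53/22 ≈ 2.4091)
F*w(-10) + u = -73*1 + 53/22 = -73 + 53/22 = -1553/22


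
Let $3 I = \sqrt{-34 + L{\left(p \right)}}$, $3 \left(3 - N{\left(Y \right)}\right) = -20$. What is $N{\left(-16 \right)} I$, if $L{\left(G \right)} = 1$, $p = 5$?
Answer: $\frac{29 i \sqrt{33}}{9} \approx 18.51 i$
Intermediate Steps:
$N{\left(Y \right)} = \frac{29}{3}$ ($N{\left(Y \right)} = 3 - - \frac{20}{3} = 3 + \frac{20}{3} = \frac{29}{3}$)
$I = \frac{i \sqrt{33}}{3}$ ($I = \frac{\sqrt{-34 + 1}}{3} = \frac{\sqrt{-33}}{3} = \frac{i \sqrt{33}}{3} \approx 1.9149 i$)
$N{\left(-16 \right)} I = \frac{29 \frac{i \sqrt{33}}{3}}{3} = \frac{29 i \sqrt{33}}{9}$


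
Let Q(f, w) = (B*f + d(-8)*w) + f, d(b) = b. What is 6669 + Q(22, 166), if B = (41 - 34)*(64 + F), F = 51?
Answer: 23073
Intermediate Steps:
B = 805 (B = (41 - 34)*(64 + 51) = 7*115 = 805)
Q(f, w) = -8*w + 806*f (Q(f, w) = (805*f - 8*w) + f = (-8*w + 805*f) + f = -8*w + 806*f)
6669 + Q(22, 166) = 6669 + (-8*166 + 806*22) = 6669 + (-1328 + 17732) = 6669 + 16404 = 23073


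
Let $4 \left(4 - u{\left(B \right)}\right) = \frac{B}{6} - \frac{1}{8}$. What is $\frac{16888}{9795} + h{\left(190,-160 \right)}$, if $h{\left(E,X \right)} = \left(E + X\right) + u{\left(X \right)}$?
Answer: $\frac{4432257}{104480} \approx 42.422$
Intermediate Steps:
$u{\left(B \right)} = \frac{129}{32} - \frac{B}{24}$ ($u{\left(B \right)} = 4 - \frac{\frac{B}{6} - \frac{1}{8}}{4} = 4 - \frac{- \frac{1}{8} + \frac{B}{6}}{4} = 4 - \left(- \frac{1}{32} + \frac{B}{24}\right) = \frac{129}{32} - \frac{B}{24}$)
$h{\left(E,X \right)} = \frac{129}{32} + E + \frac{23 X}{24}$ ($h{\left(E,X \right)} = \left(E + X\right) - \left(- \frac{129}{32} + \frac{X}{24}\right) = \frac{129}{32} + E + \frac{23 X}{24}$)
$\frac{16888}{9795} + h{\left(190,-160 \right)} = \frac{16888}{9795} + \left(\frac{129}{32} + 190 + \frac{23}{24} \left(-160\right)\right) = 16888 \cdot \frac{1}{9795} + \left(\frac{129}{32} + 190 - \frac{460}{3}\right) = \frac{16888}{9795} + \frac{3907}{96} = \frac{4432257}{104480}$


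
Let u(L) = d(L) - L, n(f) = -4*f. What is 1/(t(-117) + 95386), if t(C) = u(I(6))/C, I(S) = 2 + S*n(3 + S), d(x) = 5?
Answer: 39/3719981 ≈ 1.0484e-5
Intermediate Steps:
I(S) = 2 + S*(-12 - 4*S) (I(S) = 2 + S*(-4*(3 + S)) = 2 + S*(-12 - 4*S))
u(L) = 5 - L
t(C) = 219/C (t(C) = (5 - (2 - 12*6 - 4*6²))/C = (5 - (2 - 72 - 4*36))/C = (5 - (2 - 72 - 144))/C = (5 - 1*(-214))/C = (5 + 214)/C = 219/C)
1/(t(-117) + 95386) = 1/(219/(-117) + 95386) = 1/(219*(-1/117) + 95386) = 1/(-73/39 + 95386) = 1/(3719981/39) = 39/3719981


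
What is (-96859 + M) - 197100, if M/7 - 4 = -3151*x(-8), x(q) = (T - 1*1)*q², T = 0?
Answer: 1117717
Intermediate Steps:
x(q) = -q² (x(q) = (0 - 1*1)*q² = (0 - 1)*q² = -q²)
M = 1411676 (M = 28 + 7*(-(-3151)*(-8)²) = 28 + 7*(-(-3151)*64) = 28 + 7*(-3151*(-64)) = 28 + 7*201664 = 28 + 1411648 = 1411676)
(-96859 + M) - 197100 = (-96859 + 1411676) - 197100 = 1314817 - 197100 = 1117717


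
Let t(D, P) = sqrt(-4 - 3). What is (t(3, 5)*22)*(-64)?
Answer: -1408*I*sqrt(7) ≈ -3725.2*I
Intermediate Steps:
t(D, P) = I*sqrt(7) (t(D, P) = sqrt(-7) = I*sqrt(7))
(t(3, 5)*22)*(-64) = ((I*sqrt(7))*22)*(-64) = (22*I*sqrt(7))*(-64) = -1408*I*sqrt(7)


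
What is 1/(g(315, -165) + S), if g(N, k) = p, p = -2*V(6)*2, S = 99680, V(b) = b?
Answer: 1/99656 ≈ 1.0035e-5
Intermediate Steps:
p = -24 (p = -2*6*2 = -12*2 = -24)
g(N, k) = -24
1/(g(315, -165) + S) = 1/(-24 + 99680) = 1/99656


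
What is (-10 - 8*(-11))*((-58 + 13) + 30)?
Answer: -1170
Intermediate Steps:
(-10 - 8*(-11))*((-58 + 13) + 30) = (-10 + 88)*(-45 + 30) = 78*(-15) = -1170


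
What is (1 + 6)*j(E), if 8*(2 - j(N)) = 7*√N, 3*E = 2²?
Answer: 14 - 49*√3/12 ≈ 6.9275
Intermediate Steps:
E = 4/3 (E = (⅓)*2² = (⅓)*4 = 4/3 ≈ 1.3333)
j(N) = 2 - 7*√N/8
(1 + 6)*j(E) = (1 + 6)*(2 - 7*√3/12) = 7*(2 - 7*√3/12) = 14 - 49*√3/12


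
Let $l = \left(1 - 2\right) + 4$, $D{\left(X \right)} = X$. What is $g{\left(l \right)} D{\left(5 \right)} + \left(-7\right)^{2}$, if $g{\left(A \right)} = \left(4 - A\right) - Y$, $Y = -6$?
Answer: $84$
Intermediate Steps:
$l = 3$ ($l = -1 + 4 = 3$)
$g{\left(A \right)} = 10 - A$ ($g{\left(A \right)} = \left(4 - A\right) - -6 = \left(4 - A\right) + 6 = 10 - A$)
$g{\left(l \right)} D{\left(5 \right)} + \left(-7\right)^{2} = \left(10 - 3\right) 5 + \left(-7\right)^{2} = \left(10 - 3\right) 5 + 49 = 7 \cdot 5 + 49 = 35 + 49 = 84$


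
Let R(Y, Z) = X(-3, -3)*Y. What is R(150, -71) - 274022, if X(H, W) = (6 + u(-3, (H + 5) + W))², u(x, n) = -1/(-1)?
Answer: -266672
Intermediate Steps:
u(x, n) = 1 (u(x, n) = -1*(-1) = 1)
X(H, W) = 49 (X(H, W) = (6 + 1)² = 7² = 49)
R(Y, Z) = 49*Y
R(150, -71) - 274022 = 49*150 - 274022 = 7350 - 274022 = -266672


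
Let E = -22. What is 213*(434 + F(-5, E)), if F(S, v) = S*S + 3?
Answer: 98406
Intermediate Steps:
F(S, v) = 3 + S**2 (F(S, v) = S**2 + 3 = 3 + S**2)
213*(434 + F(-5, E)) = 213*(434 + (3 + (-5)**2)) = 213*(434 + (3 + 25)) = 213*(434 + 28) = 213*462 = 98406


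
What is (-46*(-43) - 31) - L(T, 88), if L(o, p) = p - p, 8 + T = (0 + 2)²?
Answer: 1947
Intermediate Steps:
T = -4 (T = -8 + (0 + 2)² = -8 + 2² = -8 + 4 = -4)
L(o, p) = 0
(-46*(-43) - 31) - L(T, 88) = (-46*(-43) - 31) - 1*0 = (1978 - 31) + 0 = 1947 + 0 = 1947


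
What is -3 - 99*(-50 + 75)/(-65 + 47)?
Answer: 269/2 ≈ 134.50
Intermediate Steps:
-3 - 99*(-50 + 75)/(-65 + 47) = -3 - 2475/(-18) = -3 - 2475*(-1)/18 = -3 - 99*(-25/18) = -3 + 275/2 = 269/2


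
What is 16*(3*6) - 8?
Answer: 280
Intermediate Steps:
16*(3*6) - 8 = 16*18 - 8 = 288 - 8 = 280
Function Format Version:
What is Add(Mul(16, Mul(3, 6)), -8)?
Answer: 280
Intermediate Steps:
Add(Mul(16, Mul(3, 6)), -8) = Add(Mul(16, 18), -8) = Add(288, -8) = 280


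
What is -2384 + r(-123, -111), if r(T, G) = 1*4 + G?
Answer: -2491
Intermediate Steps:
r(T, G) = 4 + G
-2384 + r(-123, -111) = -2384 + (4 - 111) = -2384 - 107 = -2491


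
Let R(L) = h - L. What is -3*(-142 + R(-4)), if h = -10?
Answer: 444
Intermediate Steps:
R(L) = -10 - L
-3*(-142 + R(-4)) = -3*(-142 + (-10 - 1*(-4))) = -3*(-142 + (-10 + 4)) = -3*(-142 - 6) = -3*(-148) = 444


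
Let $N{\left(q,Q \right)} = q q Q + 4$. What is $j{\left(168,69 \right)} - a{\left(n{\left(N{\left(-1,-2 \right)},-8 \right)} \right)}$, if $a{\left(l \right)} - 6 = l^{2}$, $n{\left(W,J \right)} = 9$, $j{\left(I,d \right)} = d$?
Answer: $-18$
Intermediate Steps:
$N{\left(q,Q \right)} = 4 + Q q^{2}$ ($N{\left(q,Q \right)} = q^{2} Q + 4 = Q q^{2} + 4 = 4 + Q q^{2}$)
$a{\left(l \right)} = 6 + l^{2}$
$j{\left(168,69 \right)} - a{\left(n{\left(N{\left(-1,-2 \right)},-8 \right)} \right)} = 69 - \left(6 + 9^{2}\right) = 69 - \left(6 + 81\right) = 69 - 87 = -18$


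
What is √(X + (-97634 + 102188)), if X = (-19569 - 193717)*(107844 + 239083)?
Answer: 68*I*√16002307 ≈ 2.7202e+5*I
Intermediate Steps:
X = -73994672122 (X = -213286*346927 = -73994672122)
√(X + (-97634 + 102188)) = √(-73994672122 + (-97634 + 102188)) = √(-73994672122 + 4554) = √(-73994667568) = 68*I*√16002307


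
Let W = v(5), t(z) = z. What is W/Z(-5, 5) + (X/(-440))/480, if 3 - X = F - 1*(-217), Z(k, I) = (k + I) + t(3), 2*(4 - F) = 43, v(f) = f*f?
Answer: 3520393/422400 ≈ 8.3343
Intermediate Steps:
v(f) = f²
W = 25 (W = 5² = 25)
F = -35/2 (F = 4 - ½*43 = 4 - 43/2 = -35/2 ≈ -17.500)
Z(k, I) = 3 + I + k (Z(k, I) = (k + I) + 3 = (I + k) + 3 = 3 + I + k)
X = -393/2 (X = 3 - (-35/2 - 1*(-217)) = 3 - (-35/2 + 217) = 3 - 1*399/2 = 3 - 399/2 = -393/2 ≈ -196.50)
W/Z(-5, 5) + (X/(-440))/480 = 25/(3 + 5 - 5) - 393/2/(-440)/480 = 25/3 - 393/2*(-1/440)*(1/480) = 25*(⅓) + (393/880)*(1/480) = 25/3 + 131/140800 = 3520393/422400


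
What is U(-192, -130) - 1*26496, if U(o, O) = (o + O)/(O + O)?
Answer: -3444319/130 ≈ -26495.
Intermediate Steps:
U(o, O) = (O + o)/(2*O) (U(o, O) = (O + o)/((2*O)) = (O + o)*(1/(2*O)) = (O + o)/(2*O))
U(-192, -130) - 1*26496 = (1/2)*(-130 - 192)/(-130) - 1*26496 = (1/2)*(-1/130)*(-322) - 26496 = 161/130 - 26496 = -3444319/130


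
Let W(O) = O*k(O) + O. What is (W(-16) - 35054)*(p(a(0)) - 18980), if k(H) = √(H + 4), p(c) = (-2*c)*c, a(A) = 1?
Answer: 665698740 + 607424*I*√3 ≈ 6.657e+8 + 1.0521e+6*I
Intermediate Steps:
p(c) = -2*c²
k(H) = √(4 + H)
W(O) = O + O*√(4 + O) (W(O) = O*√(4 + O) + O = O + O*√(4 + O))
(W(-16) - 35054)*(p(a(0)) - 18980) = (-16*(1 + √(4 - 16)) - 35054)*(-2*1² - 18980) = (-16*(1 + √(-12)) - 35054)*(-2*1 - 18980) = (-16*(1 + 2*I*√3) - 35054)*(-2 - 18980) = ((-16 - 32*I*√3) - 35054)*(-18982) = (-35070 - 32*I*√3)*(-18982) = 665698740 + 607424*I*√3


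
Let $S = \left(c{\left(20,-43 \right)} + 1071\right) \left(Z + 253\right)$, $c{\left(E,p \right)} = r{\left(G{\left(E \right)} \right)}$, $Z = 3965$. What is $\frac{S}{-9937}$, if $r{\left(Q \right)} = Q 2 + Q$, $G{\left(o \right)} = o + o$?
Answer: $- \frac{264402}{523} \approx -505.55$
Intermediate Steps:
$G{\left(o \right)} = 2 o$
$r{\left(Q \right)} = 3 Q$ ($r{\left(Q \right)} = 2 Q + Q = 3 Q$)
$c{\left(E,p \right)} = 6 E$ ($c{\left(E,p \right)} = 3 \cdot 2 E = 6 E$)
$S = 5023638$ ($S = \left(6 \cdot 20 + 1071\right) \left(3965 + 253\right) = \left(120 + 1071\right) 4218 = 1191 \cdot 4218 = 5023638$)
$\frac{S}{-9937} = \frac{5023638}{-9937} = 5023638 \left(- \frac{1}{9937}\right) = - \frac{264402}{523}$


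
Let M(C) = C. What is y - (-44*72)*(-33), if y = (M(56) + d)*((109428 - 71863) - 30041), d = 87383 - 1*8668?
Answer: 592568460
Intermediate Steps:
d = 78715 (d = 87383 - 8668 = 78715)
y = 592673004 (y = (56 + 78715)*((109428 - 71863) - 30041) = 78771*(37565 - 30041) = 78771*7524 = 592673004)
y - (-44*72)*(-33) = 592673004 - (-44*72)*(-33) = 592673004 - (-3168)*(-33) = 592673004 - 1*104544 = 592673004 - 104544 = 592568460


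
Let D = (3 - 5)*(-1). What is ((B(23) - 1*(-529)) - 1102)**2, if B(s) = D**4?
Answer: 310249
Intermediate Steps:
D = 2 (D = -2*(-1) = 2)
B(s) = 16 (B(s) = 2**4 = 16)
((B(23) - 1*(-529)) - 1102)**2 = ((16 - 1*(-529)) - 1102)**2 = ((16 + 529) - 1102)**2 = (545 - 1102)**2 = (-557)**2 = 310249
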